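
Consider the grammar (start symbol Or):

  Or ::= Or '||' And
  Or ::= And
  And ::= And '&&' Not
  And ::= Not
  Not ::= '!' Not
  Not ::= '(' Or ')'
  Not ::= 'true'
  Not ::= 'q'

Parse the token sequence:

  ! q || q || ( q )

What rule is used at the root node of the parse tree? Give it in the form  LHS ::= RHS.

[Or [Or [Or [And [Not ! [Not q]]]] || [And [Not q]]] || [And [Not ( [Or [And [Not q]]] )]]]

Or ::= Or '||' And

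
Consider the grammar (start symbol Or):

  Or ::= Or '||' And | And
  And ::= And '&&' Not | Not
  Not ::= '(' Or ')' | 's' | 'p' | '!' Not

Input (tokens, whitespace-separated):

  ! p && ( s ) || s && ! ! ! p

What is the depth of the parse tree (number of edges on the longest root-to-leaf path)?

7

[Or [Or [And [And [Not ! [Not p]]] && [Not ( [Or [And [Not s]]] )]]] || [And [And [Not s]] && [Not ! [Not ! [Not ! [Not p]]]]]]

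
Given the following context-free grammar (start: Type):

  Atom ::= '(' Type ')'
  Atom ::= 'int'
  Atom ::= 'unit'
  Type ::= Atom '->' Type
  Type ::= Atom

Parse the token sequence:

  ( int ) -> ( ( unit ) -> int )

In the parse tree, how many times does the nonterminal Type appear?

6

[Type [Atom ( [Type [Atom int]] )] -> [Type [Atom ( [Type [Atom ( [Type [Atom unit]] )] -> [Type [Atom int]]] )]]]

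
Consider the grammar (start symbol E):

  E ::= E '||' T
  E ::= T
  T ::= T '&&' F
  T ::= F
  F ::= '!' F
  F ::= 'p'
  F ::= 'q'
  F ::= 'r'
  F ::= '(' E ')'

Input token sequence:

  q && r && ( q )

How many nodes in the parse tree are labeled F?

4

[E [T [T [T [F q]] && [F r]] && [F ( [E [T [F q]]] )]]]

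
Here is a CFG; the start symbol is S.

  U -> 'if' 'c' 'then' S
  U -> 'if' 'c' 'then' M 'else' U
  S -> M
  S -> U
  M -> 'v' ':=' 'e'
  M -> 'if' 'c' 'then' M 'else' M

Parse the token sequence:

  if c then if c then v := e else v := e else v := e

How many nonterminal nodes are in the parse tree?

6

[S [M if c then [M if c then [M v := e] else [M v := e]] else [M v := e]]]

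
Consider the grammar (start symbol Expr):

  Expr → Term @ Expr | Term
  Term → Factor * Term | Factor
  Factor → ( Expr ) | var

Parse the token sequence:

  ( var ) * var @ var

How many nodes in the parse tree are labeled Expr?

3

[Expr [Term [Factor ( [Expr [Term [Factor var]]] )] * [Term [Factor var]]] @ [Expr [Term [Factor var]]]]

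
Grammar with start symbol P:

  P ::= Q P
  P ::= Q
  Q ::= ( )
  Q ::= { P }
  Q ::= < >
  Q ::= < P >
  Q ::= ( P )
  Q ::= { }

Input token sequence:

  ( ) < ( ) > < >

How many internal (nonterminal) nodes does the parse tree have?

[P [Q ( )] [P [Q < [P [Q ( )]] >] [P [Q < >]]]]

8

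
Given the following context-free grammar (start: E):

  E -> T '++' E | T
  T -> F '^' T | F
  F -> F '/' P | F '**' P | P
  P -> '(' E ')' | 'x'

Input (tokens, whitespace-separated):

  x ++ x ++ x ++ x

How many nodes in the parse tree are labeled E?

4

[E [T [F [P x]]] ++ [E [T [F [P x]]] ++ [E [T [F [P x]]] ++ [E [T [F [P x]]]]]]]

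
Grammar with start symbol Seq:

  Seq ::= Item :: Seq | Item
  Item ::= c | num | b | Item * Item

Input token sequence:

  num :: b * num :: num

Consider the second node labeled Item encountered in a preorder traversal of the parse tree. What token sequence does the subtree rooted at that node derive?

[Seq [Item num] :: [Seq [Item [Item b] * [Item num]] :: [Seq [Item num]]]]

b * num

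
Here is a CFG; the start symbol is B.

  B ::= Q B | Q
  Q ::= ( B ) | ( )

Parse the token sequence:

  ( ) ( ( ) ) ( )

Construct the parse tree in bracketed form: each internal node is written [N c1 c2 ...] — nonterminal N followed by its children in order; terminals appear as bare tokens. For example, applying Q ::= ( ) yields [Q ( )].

[B [Q ( )] [B [Q ( [B [Q ( )]] )] [B [Q ( )]]]]

B
Q B
( ) B
( ) Q B
( ) ( B ) B
( ) ( Q ) B
( ) ( ( ) ) B
( ) ( ( ) ) Q
( ) ( ( ) ) ( )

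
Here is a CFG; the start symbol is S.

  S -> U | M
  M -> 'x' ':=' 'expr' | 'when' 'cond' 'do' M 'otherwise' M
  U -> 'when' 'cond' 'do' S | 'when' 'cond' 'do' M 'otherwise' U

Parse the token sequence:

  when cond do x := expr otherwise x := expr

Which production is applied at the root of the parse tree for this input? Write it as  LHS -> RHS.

[S [M when cond do [M x := expr] otherwise [M x := expr]]]

S -> M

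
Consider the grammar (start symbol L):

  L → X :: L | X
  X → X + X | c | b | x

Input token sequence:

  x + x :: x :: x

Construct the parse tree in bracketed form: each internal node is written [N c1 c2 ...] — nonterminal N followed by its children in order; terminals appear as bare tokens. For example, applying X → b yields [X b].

[L [X [X x] + [X x]] :: [L [X x] :: [L [X x]]]]

L
X :: L
X + X :: L
x + X :: L
x + x :: L
x + x :: X :: L
x + x :: x :: L
x + x :: x :: X
x + x :: x :: x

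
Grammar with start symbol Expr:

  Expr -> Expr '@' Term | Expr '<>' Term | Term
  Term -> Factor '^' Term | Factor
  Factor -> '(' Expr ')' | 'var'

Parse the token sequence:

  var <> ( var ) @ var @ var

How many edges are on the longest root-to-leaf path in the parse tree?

[Expr [Expr [Expr [Expr [Term [Factor var]]] <> [Term [Factor ( [Expr [Term [Factor var]]] )]]] @ [Term [Factor var]]] @ [Term [Factor var]]]

8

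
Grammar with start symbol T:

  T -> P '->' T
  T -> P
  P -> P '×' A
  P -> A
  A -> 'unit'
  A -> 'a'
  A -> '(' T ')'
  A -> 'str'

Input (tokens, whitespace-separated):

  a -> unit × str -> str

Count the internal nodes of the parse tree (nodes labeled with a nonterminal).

11

[T [P [A a]] -> [T [P [P [A unit]] × [A str]] -> [T [P [A str]]]]]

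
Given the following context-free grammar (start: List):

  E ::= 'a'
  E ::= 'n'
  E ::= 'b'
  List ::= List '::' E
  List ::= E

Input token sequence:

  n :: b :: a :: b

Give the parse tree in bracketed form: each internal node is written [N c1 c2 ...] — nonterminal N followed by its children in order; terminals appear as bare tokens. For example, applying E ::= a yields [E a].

[List [List [List [List [E n]] :: [E b]] :: [E a]] :: [E b]]

List
List :: E
List :: E :: E
List :: E :: E :: E
E :: E :: E :: E
n :: E :: E :: E
n :: b :: E :: E
n :: b :: a :: E
n :: b :: a :: b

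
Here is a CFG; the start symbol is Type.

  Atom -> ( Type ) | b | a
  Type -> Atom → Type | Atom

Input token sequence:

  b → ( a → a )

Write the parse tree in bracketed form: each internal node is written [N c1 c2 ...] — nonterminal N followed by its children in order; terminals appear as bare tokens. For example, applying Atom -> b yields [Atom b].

Type
Atom → Type
b → Type
b → Atom
b → ( Type )
b → ( Atom → Type )
b → ( a → Type )
b → ( a → Atom )
b → ( a → a )

[Type [Atom b] → [Type [Atom ( [Type [Atom a] → [Type [Atom a]]] )]]]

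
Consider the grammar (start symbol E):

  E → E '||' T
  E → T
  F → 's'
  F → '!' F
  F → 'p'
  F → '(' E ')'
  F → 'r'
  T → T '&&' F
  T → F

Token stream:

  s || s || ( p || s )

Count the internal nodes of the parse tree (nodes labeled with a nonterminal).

15

[E [E [E [T [F s]]] || [T [F s]]] || [T [F ( [E [E [T [F p]]] || [T [F s]]] )]]]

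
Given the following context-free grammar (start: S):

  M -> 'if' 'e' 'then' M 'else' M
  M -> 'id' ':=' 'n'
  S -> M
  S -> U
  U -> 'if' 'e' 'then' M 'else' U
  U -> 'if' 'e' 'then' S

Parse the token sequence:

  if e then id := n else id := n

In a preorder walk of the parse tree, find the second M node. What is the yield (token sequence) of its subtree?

id := n

[S [M if e then [M id := n] else [M id := n]]]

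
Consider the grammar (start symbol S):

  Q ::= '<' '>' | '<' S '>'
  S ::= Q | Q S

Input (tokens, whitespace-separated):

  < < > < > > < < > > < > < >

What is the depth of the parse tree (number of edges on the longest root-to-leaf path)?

5

[S [Q < [S [Q < >] [S [Q < >]]] >] [S [Q < [S [Q < >]] >] [S [Q < >] [S [Q < >]]]]]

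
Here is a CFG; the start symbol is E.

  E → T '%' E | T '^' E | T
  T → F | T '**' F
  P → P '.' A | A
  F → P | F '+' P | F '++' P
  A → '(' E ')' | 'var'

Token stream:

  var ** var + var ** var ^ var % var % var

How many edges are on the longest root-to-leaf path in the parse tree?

[E [T [T [T [F [P [A var]]]] ** [F [F [P [A var]]] + [P [A var]]]] ** [F [P [A var]]]] ^ [E [T [F [P [A var]]]] % [E [T [F [P [A var]]]] % [E [T [F [P [A var]]]]]]]]

8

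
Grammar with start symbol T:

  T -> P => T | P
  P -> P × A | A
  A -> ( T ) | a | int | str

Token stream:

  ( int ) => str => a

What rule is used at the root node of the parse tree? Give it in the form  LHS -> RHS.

[T [P [A ( [T [P [A int]]] )]] => [T [P [A str]] => [T [P [A a]]]]]

T -> P => T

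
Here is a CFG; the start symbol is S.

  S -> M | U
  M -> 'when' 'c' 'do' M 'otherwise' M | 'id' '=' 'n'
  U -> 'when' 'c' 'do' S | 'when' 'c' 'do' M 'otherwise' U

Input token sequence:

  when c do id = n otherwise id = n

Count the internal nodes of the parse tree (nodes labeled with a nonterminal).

[S [M when c do [M id = n] otherwise [M id = n]]]

4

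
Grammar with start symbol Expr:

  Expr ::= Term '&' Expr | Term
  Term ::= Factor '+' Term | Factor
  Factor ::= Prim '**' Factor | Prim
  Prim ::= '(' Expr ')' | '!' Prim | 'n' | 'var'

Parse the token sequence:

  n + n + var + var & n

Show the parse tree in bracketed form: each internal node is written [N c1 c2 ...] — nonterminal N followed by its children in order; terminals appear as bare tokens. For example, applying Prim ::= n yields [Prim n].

[Expr [Term [Factor [Prim n]] + [Term [Factor [Prim n]] + [Term [Factor [Prim var]] + [Term [Factor [Prim var]]]]]] & [Expr [Term [Factor [Prim n]]]]]

Expr
Term & Expr
Factor + Term & Expr
Prim + Term & Expr
n + Term & Expr
n + Factor + Term & Expr
n + Prim + Term & Expr
n + n + Term & Expr
n + n + Factor + Term & Expr
n + n + Prim + Term & Expr
n + n + var + Term & Expr
n + n + var + Factor & Expr
n + n + var + Prim & Expr
n + n + var + var & Expr
n + n + var + var & Term
n + n + var + var & Factor
n + n + var + var & Prim
n + n + var + var & n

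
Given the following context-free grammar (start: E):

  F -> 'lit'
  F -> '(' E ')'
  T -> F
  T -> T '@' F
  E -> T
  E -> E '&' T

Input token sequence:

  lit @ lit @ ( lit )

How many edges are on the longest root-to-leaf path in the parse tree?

6

[E [T [T [T [F lit]] @ [F lit]] @ [F ( [E [T [F lit]]] )]]]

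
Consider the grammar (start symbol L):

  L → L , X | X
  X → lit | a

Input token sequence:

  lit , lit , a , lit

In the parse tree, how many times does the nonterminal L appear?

4

[L [L [L [L [X lit]] , [X lit]] , [X a]] , [X lit]]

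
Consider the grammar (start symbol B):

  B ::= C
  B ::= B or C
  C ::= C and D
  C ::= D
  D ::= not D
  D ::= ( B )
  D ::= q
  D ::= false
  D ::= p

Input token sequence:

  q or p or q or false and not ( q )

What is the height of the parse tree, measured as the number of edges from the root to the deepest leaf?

7

[B [B [B [B [C [D q]]] or [C [D p]]] or [C [D q]]] or [C [C [D false]] and [D not [D ( [B [C [D q]]] )]]]]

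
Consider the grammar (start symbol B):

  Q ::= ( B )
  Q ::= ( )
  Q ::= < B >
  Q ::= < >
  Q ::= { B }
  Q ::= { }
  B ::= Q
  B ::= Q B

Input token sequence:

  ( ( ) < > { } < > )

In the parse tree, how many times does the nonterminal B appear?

[B [Q ( [B [Q ( )] [B [Q < >] [B [Q { }] [B [Q < >]]]]] )]]

5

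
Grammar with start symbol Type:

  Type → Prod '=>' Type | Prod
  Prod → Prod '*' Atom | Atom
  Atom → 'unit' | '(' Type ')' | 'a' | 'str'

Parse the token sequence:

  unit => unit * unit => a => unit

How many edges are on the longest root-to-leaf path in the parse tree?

6

[Type [Prod [Atom unit]] => [Type [Prod [Prod [Atom unit]] * [Atom unit]] => [Type [Prod [Atom a]] => [Type [Prod [Atom unit]]]]]]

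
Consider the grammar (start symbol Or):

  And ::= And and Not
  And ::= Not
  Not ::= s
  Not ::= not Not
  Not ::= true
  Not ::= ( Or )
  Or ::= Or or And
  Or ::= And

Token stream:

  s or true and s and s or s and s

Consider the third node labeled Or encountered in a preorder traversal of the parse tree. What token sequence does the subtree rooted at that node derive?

[Or [Or [Or [And [Not s]]] or [And [And [And [Not true]] and [Not s]] and [Not s]]] or [And [And [Not s]] and [Not s]]]

s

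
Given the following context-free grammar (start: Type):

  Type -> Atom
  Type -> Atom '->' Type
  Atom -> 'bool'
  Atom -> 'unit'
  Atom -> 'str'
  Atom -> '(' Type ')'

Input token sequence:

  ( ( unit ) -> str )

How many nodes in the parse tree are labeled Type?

4

[Type [Atom ( [Type [Atom ( [Type [Atom unit]] )] -> [Type [Atom str]]] )]]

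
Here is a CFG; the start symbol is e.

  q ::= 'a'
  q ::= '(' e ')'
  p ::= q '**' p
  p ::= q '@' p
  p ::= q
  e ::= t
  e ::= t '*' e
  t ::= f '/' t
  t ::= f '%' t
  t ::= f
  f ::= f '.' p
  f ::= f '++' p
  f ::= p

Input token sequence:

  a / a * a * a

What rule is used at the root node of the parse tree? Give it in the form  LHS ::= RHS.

[e [t [f [p [q a]]] / [t [f [p [q a]]]]] * [e [t [f [p [q a]]]] * [e [t [f [p [q a]]]]]]]

e ::= t '*' e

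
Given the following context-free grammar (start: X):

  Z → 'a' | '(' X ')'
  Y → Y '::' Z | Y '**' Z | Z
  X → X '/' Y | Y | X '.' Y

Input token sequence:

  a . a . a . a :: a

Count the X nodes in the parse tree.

4

[X [X [X [X [Y [Z a]]] . [Y [Z a]]] . [Y [Z a]]] . [Y [Y [Z a]] :: [Z a]]]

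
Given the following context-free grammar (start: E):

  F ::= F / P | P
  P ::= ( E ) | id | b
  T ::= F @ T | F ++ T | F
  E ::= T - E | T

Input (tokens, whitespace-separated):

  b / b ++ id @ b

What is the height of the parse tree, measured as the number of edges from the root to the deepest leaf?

6

[E [T [F [F [P b]] / [P b]] ++ [T [F [P id]] @ [T [F [P b]]]]]]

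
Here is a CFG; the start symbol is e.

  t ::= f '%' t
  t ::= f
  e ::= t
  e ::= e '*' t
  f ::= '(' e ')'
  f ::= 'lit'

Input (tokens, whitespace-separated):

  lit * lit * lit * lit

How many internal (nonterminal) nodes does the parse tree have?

[e [e [e [e [t [f lit]]] * [t [f lit]]] * [t [f lit]]] * [t [f lit]]]

12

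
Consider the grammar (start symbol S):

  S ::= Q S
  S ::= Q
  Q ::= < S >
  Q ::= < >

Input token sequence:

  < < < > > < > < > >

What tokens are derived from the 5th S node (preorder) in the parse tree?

[S [Q < [S [Q < [S [Q < >]] >] [S [Q < >] [S [Q < >]]]] >]]

< >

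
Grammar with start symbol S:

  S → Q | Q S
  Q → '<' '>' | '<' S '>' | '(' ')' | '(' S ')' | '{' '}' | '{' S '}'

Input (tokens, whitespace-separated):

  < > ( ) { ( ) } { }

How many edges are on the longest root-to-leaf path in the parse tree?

[S [Q < >] [S [Q ( )] [S [Q { [S [Q ( )]] }] [S [Q { }]]]]]

6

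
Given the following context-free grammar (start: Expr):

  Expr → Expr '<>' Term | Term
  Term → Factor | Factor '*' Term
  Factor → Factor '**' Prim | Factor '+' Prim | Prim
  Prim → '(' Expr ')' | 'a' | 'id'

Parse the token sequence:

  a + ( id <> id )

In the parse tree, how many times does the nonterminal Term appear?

3

[Expr [Term [Factor [Factor [Prim a]] + [Prim ( [Expr [Expr [Term [Factor [Prim id]]]] <> [Term [Factor [Prim id]]]] )]]]]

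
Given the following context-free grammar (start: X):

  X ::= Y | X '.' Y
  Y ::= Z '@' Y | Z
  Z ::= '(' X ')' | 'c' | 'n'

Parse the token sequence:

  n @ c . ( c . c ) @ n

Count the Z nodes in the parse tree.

6

[X [X [Y [Z n] @ [Y [Z c]]]] . [Y [Z ( [X [X [Y [Z c]]] . [Y [Z c]]] )] @ [Y [Z n]]]]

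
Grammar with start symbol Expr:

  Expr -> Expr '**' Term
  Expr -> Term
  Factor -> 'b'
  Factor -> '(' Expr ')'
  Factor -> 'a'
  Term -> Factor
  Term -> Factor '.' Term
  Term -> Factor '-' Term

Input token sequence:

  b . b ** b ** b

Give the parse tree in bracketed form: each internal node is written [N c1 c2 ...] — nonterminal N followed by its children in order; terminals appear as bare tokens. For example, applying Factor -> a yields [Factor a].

[Expr [Expr [Expr [Term [Factor b] . [Term [Factor b]]]] ** [Term [Factor b]]] ** [Term [Factor b]]]

Expr
Expr ** Term
Expr ** Term ** Term
Term ** Term ** Term
Factor . Term ** Term ** Term
b . Term ** Term ** Term
b . Factor ** Term ** Term
b . b ** Term ** Term
b . b ** Factor ** Term
b . b ** b ** Term
b . b ** b ** Factor
b . b ** b ** b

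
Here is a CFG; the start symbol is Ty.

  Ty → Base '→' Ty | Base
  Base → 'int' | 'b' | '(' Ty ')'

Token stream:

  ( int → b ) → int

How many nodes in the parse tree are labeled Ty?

[Ty [Base ( [Ty [Base int] → [Ty [Base b]]] )] → [Ty [Base int]]]

4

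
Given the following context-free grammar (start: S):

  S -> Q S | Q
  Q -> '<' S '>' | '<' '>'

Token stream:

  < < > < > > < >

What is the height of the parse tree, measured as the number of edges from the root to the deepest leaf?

[S [Q < [S [Q < >] [S [Q < >]]] >] [S [Q < >]]]

5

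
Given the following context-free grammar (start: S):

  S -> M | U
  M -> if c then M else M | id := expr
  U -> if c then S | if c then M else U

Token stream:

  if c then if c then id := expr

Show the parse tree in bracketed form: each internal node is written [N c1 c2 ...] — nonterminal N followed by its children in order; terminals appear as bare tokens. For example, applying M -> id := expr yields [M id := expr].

S
U
if c then S
if c then U
if c then if c then S
if c then if c then M
if c then if c then id := expr

[S [U if c then [S [U if c then [S [M id := expr]]]]]]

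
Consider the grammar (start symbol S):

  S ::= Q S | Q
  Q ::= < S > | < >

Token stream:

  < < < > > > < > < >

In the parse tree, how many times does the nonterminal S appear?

[S [Q < [S [Q < [S [Q < >]] >]] >] [S [Q < >] [S [Q < >]]]]

5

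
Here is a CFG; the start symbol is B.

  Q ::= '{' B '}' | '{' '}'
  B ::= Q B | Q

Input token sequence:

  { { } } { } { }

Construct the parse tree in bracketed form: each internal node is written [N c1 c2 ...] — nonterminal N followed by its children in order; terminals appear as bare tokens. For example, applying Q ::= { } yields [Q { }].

[B [Q { [B [Q { }]] }] [B [Q { }] [B [Q { }]]]]

B
Q B
{ B } B
{ Q } B
{ { } } B
{ { } } Q B
{ { } } { } B
{ { } } { } Q
{ { } } { } { }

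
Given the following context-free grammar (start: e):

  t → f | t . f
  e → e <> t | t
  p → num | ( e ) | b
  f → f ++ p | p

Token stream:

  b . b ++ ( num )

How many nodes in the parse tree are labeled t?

[e [t [t [f [p b]]] . [f [f [p b]] ++ [p ( [e [t [f [p num]]]] )]]]]

3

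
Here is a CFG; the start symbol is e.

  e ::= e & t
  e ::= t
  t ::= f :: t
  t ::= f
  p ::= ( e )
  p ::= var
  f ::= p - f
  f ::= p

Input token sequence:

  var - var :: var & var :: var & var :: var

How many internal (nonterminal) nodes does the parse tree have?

23

[e [e [e [t [f [p var] - [f [p var]]] :: [t [f [p var]]]]] & [t [f [p var]] :: [t [f [p var]]]]] & [t [f [p var]] :: [t [f [p var]]]]]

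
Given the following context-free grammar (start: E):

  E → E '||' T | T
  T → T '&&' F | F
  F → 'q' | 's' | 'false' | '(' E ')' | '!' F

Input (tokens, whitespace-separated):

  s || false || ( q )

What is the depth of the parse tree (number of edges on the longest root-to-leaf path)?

[E [E [E [T [F s]]] || [T [F false]]] || [T [F ( [E [T [F q]]] )]]]

6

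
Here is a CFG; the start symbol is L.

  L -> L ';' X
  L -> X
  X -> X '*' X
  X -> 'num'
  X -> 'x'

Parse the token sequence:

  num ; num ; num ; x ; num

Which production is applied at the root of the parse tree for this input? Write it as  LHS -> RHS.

L -> L ';' X

[L [L [L [L [L [X num]] ; [X num]] ; [X num]] ; [X x]] ; [X num]]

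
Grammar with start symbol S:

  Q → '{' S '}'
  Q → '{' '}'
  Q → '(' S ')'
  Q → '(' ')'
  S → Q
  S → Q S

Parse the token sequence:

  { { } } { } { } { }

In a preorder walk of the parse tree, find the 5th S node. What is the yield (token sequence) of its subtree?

{ }

[S [Q { [S [Q { }]] }] [S [Q { }] [S [Q { }] [S [Q { }]]]]]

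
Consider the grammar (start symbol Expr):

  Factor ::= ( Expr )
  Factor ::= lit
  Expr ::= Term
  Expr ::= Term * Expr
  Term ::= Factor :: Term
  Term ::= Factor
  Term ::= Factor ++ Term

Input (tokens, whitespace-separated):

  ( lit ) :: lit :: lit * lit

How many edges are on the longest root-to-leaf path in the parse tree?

6

[Expr [Term [Factor ( [Expr [Term [Factor lit]]] )] :: [Term [Factor lit] :: [Term [Factor lit]]]] * [Expr [Term [Factor lit]]]]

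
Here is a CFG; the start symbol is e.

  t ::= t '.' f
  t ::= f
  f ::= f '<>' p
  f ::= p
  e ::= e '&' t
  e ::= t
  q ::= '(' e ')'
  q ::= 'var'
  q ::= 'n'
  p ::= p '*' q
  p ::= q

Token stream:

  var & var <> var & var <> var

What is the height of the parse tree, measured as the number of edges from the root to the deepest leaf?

7

[e [e [e [t [f [p [q var]]]]] & [t [f [f [p [q var]]] <> [p [q var]]]]] & [t [f [f [p [q var]]] <> [p [q var]]]]]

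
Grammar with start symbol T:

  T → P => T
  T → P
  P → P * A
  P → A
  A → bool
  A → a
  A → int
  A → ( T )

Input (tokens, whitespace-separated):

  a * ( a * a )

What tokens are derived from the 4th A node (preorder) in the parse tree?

a

[T [P [P [A a]] * [A ( [T [P [P [A a]] * [A a]]] )]]]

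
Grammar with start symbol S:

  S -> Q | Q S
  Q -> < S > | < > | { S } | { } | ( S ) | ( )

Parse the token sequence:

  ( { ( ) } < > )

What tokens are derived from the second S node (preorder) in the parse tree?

[S [Q ( [S [Q { [S [Q ( )]] }] [S [Q < >]]] )]]

{ ( ) } < >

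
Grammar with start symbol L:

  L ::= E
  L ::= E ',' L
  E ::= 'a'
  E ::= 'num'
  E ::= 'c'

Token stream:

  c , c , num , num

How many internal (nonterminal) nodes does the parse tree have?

8

[L [E c] , [L [E c] , [L [E num] , [L [E num]]]]]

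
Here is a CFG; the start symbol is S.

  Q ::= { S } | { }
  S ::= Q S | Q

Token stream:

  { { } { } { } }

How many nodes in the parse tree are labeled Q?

[S [Q { [S [Q { }] [S [Q { }] [S [Q { }]]]] }]]

4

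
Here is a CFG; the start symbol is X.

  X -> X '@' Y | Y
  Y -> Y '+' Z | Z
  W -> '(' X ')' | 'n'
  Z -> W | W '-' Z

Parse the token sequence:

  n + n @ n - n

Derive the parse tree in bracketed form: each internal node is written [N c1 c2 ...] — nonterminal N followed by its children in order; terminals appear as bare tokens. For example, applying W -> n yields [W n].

[X [X [Y [Y [Z [W n]]] + [Z [W n]]]] @ [Y [Z [W n] - [Z [W n]]]]]

X
X @ Y
Y @ Y
Y + Z @ Y
Z + Z @ Y
W + Z @ Y
n + Z @ Y
n + W @ Y
n + n @ Y
n + n @ Z
n + n @ W - Z
n + n @ n - Z
n + n @ n - W
n + n @ n - n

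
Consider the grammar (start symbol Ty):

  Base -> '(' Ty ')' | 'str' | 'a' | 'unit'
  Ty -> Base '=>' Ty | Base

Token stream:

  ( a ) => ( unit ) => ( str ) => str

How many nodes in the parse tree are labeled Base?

[Ty [Base ( [Ty [Base a]] )] => [Ty [Base ( [Ty [Base unit]] )] => [Ty [Base ( [Ty [Base str]] )] => [Ty [Base str]]]]]

7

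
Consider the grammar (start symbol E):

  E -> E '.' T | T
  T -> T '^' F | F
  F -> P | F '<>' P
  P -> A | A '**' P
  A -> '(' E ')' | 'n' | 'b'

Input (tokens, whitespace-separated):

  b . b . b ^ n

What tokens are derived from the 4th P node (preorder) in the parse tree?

n

[E [E [E [T [F [P [A b]]]]] . [T [F [P [A b]]]]] . [T [T [F [P [A b]]]] ^ [F [P [A n]]]]]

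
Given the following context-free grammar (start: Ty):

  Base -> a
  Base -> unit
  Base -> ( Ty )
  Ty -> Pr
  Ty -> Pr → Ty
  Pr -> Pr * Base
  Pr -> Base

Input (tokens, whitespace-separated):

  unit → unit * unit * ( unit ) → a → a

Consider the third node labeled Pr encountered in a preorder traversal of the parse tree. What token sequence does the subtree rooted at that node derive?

unit * unit

[Ty [Pr [Base unit]] → [Ty [Pr [Pr [Pr [Base unit]] * [Base unit]] * [Base ( [Ty [Pr [Base unit]]] )]] → [Ty [Pr [Base a]] → [Ty [Pr [Base a]]]]]]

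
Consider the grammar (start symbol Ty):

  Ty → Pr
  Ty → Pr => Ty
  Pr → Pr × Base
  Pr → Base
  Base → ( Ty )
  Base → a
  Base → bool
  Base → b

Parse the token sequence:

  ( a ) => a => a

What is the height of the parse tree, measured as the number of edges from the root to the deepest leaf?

[Ty [Pr [Base ( [Ty [Pr [Base a]]] )]] => [Ty [Pr [Base a]] => [Ty [Pr [Base a]]]]]

6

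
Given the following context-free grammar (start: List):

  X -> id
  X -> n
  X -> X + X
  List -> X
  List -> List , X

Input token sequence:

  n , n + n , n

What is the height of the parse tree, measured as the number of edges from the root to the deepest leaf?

4

[List [List [List [X n]] , [X [X n] + [X n]]] , [X n]]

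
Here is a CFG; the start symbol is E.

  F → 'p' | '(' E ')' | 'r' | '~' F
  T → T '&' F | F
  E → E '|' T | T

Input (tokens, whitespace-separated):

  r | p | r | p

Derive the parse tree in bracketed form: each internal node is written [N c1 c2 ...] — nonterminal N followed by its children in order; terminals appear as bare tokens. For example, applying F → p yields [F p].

E
E | T
E | T | T
E | T | T | T
T | T | T | T
F | T | T | T
r | T | T | T
r | F | T | T
r | p | T | T
r | p | F | T
r | p | r | T
r | p | r | F
r | p | r | p

[E [E [E [E [T [F r]]] | [T [F p]]] | [T [F r]]] | [T [F p]]]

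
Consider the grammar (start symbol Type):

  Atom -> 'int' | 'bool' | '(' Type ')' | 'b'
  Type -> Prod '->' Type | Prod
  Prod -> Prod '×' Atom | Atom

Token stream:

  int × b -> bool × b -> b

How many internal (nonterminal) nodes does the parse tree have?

[Type [Prod [Prod [Atom int]] × [Atom b]] -> [Type [Prod [Prod [Atom bool]] × [Atom b]] -> [Type [Prod [Atom b]]]]]

13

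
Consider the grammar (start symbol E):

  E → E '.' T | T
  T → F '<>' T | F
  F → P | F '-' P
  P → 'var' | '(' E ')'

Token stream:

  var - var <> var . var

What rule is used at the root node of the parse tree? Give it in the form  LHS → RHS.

[E [E [T [F [F [P var]] - [P var]] <> [T [F [P var]]]]] . [T [F [P var]]]]

E → E '.' T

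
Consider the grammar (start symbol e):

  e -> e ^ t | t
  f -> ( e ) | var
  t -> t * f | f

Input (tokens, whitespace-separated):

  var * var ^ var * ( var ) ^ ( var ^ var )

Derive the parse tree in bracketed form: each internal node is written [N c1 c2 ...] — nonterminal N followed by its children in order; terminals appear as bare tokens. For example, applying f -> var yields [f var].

[e [e [e [t [t [f var]] * [f var]]] ^ [t [t [f var]] * [f ( [e [t [f var]]] )]]] ^ [t [f ( [e [e [t [f var]]] ^ [t [f var]]] )]]]

e
e ^ t
e ^ t ^ t
t ^ t ^ t
t * f ^ t ^ t
f * f ^ t ^ t
var * f ^ t ^ t
var * var ^ t ^ t
var * var ^ t * f ^ t
var * var ^ f * f ^ t
var * var ^ var * f ^ t
var * var ^ var * ( e ) ^ t
var * var ^ var * ( t ) ^ t
var * var ^ var * ( f ) ^ t
var * var ^ var * ( var ) ^ t
var * var ^ var * ( var ) ^ f
var * var ^ var * ( var ) ^ ( e )
var * var ^ var * ( var ) ^ ( e ^ t )
var * var ^ var * ( var ) ^ ( t ^ t )
var * var ^ var * ( var ) ^ ( f ^ t )
var * var ^ var * ( var ) ^ ( var ^ t )
var * var ^ var * ( var ) ^ ( var ^ f )
var * var ^ var * ( var ) ^ ( var ^ var )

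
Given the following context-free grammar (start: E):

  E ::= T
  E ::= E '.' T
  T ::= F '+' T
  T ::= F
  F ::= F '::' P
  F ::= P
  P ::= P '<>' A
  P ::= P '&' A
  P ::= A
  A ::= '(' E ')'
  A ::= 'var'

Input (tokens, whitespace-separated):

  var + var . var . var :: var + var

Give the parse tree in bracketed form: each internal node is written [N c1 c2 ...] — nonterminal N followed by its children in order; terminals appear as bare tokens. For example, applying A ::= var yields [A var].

[E [E [E [T [F [P [A var]]] + [T [F [P [A var]]]]]] . [T [F [P [A var]]]]] . [T [F [F [P [A var]]] :: [P [A var]]] + [T [F [P [A var]]]]]]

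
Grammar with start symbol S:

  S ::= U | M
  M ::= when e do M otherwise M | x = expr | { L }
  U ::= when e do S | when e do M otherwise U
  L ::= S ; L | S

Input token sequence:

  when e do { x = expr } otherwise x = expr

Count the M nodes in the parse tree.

4

[S [M when e do [M { [L [S [M x = expr]]] }] otherwise [M x = expr]]]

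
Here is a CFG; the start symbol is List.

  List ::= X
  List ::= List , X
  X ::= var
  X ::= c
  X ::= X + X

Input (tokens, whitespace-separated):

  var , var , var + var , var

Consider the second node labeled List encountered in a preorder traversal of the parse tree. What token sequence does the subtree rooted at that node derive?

[List [List [List [List [X var]] , [X var]] , [X [X var] + [X var]]] , [X var]]

var , var , var + var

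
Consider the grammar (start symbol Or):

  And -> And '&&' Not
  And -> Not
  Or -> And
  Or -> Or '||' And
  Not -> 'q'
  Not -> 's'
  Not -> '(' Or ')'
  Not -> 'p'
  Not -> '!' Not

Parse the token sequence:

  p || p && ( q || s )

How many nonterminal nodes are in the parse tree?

14

[Or [Or [And [Not p]]] || [And [And [Not p]] && [Not ( [Or [Or [And [Not q]]] || [And [Not s]]] )]]]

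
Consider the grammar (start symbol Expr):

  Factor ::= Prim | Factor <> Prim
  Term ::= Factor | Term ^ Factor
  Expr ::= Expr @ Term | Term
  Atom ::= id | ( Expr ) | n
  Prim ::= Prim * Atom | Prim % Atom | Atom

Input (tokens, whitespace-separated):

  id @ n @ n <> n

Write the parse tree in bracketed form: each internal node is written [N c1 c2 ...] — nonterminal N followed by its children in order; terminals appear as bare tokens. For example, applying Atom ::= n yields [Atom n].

[Expr [Expr [Expr [Term [Factor [Prim [Atom id]]]]] @ [Term [Factor [Prim [Atom n]]]]] @ [Term [Factor [Factor [Prim [Atom n]]] <> [Prim [Atom n]]]]]

Expr
Expr @ Term
Expr @ Term @ Term
Term @ Term @ Term
Factor @ Term @ Term
Prim @ Term @ Term
Atom @ Term @ Term
id @ Term @ Term
id @ Factor @ Term
id @ Prim @ Term
id @ Atom @ Term
id @ n @ Term
id @ n @ Factor
id @ n @ Factor <> Prim
id @ n @ Prim <> Prim
id @ n @ Atom <> Prim
id @ n @ n <> Prim
id @ n @ n <> Atom
id @ n @ n <> n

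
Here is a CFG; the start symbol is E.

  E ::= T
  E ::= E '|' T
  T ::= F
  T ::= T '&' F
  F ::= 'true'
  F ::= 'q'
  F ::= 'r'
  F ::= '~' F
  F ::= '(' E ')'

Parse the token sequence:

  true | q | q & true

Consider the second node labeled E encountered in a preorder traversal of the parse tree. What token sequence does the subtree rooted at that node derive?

true | q

[E [E [E [T [F true]]] | [T [F q]]] | [T [T [F q]] & [F true]]]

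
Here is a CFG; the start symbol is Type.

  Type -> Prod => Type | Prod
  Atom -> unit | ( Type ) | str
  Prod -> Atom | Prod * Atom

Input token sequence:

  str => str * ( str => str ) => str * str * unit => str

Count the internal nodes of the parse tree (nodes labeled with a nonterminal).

[Type [Prod [Atom str]] => [Type [Prod [Prod [Atom str]] * [Atom ( [Type [Prod [Atom str]] => [Type [Prod [Atom str]]]] )]] => [Type [Prod [Prod [Prod [Atom str]] * [Atom str]] * [Atom unit]] => [Type [Prod [Atom str]]]]]]

24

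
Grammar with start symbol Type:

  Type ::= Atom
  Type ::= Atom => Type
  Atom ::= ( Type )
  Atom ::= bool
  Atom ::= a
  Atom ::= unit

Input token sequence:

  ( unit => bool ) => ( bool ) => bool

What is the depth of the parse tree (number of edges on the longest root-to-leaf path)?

[Type [Atom ( [Type [Atom unit] => [Type [Atom bool]]] )] => [Type [Atom ( [Type [Atom bool]] )] => [Type [Atom bool]]]]

5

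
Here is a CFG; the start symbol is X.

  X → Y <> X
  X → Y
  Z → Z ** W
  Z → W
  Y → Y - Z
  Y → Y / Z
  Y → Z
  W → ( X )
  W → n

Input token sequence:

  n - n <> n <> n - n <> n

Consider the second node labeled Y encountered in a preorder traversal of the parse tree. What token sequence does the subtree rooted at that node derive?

n

[X [Y [Y [Z [W n]]] - [Z [W n]]] <> [X [Y [Z [W n]]] <> [X [Y [Y [Z [W n]]] - [Z [W n]]] <> [X [Y [Z [W n]]]]]]]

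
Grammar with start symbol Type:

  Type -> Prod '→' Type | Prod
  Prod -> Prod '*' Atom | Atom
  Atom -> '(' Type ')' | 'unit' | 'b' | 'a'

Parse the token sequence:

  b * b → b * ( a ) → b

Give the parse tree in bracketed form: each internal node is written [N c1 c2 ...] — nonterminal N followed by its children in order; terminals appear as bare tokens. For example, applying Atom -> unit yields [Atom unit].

[Type [Prod [Prod [Atom b]] * [Atom b]] → [Type [Prod [Prod [Atom b]] * [Atom ( [Type [Prod [Atom a]]] )]] → [Type [Prod [Atom b]]]]]

Type
Prod → Type
Prod * Atom → Type
Atom * Atom → Type
b * Atom → Type
b * b → Type
b * b → Prod → Type
b * b → Prod * Atom → Type
b * b → Atom * Atom → Type
b * b → b * Atom → Type
b * b → b * ( Type ) → Type
b * b → b * ( Prod ) → Type
b * b → b * ( Atom ) → Type
b * b → b * ( a ) → Type
b * b → b * ( a ) → Prod
b * b → b * ( a ) → Atom
b * b → b * ( a ) → b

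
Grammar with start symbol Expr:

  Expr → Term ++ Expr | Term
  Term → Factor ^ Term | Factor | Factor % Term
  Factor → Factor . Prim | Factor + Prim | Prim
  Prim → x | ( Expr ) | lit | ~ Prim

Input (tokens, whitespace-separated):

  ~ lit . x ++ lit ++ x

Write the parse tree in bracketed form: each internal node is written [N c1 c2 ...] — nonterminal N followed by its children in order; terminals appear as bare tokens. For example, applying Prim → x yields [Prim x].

[Expr [Term [Factor [Factor [Prim ~ [Prim lit]]] . [Prim x]]] ++ [Expr [Term [Factor [Prim lit]]] ++ [Expr [Term [Factor [Prim x]]]]]]

Expr
Term ++ Expr
Factor ++ Expr
Factor . Prim ++ Expr
Prim . Prim ++ Expr
~ Prim . Prim ++ Expr
~ lit . Prim ++ Expr
~ lit . x ++ Expr
~ lit . x ++ Term ++ Expr
~ lit . x ++ Factor ++ Expr
~ lit . x ++ Prim ++ Expr
~ lit . x ++ lit ++ Expr
~ lit . x ++ lit ++ Term
~ lit . x ++ lit ++ Factor
~ lit . x ++ lit ++ Prim
~ lit . x ++ lit ++ x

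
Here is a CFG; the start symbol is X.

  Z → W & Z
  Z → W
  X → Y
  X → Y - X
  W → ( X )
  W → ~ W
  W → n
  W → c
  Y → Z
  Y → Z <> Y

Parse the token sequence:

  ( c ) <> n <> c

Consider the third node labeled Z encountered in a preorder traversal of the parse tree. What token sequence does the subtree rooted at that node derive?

n

[X [Y [Z [W ( [X [Y [Z [W c]]]] )]] <> [Y [Z [W n]] <> [Y [Z [W c]]]]]]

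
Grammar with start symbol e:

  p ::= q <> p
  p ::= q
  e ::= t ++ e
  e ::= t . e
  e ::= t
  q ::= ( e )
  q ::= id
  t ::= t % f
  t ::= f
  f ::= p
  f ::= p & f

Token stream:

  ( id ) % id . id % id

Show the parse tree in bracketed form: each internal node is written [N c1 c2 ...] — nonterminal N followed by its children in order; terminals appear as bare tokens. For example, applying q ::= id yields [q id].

[e [t [t [f [p [q ( [e [t [f [p [q id]]]]] )]]]] % [f [p [q id]]]] . [e [t [t [f [p [q id]]]] % [f [p [q id]]]]]]

e
t . e
t % f . e
f % f . e
p % f . e
q % f . e
( e ) % f . e
( t ) % f . e
( f ) % f . e
( p ) % f . e
( q ) % f . e
( id ) % f . e
( id ) % p . e
( id ) % q . e
( id ) % id . e
( id ) % id . t
( id ) % id . t % f
( id ) % id . f % f
( id ) % id . p % f
( id ) % id . q % f
( id ) % id . id % f
( id ) % id . id % p
( id ) % id . id % q
( id ) % id . id % id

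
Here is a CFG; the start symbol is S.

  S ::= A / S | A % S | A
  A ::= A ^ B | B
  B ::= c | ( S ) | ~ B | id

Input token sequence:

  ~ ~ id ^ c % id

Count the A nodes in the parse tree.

[S [A [A [B ~ [B ~ [B id]]]] ^ [B c]] % [S [A [B id]]]]

3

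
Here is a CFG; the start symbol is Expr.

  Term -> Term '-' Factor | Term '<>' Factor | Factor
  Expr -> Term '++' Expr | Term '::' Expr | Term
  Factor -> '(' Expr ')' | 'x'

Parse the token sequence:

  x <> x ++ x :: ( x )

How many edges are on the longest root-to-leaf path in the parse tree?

8

[Expr [Term [Term [Factor x]] <> [Factor x]] ++ [Expr [Term [Factor x]] :: [Expr [Term [Factor ( [Expr [Term [Factor x]]] )]]]]]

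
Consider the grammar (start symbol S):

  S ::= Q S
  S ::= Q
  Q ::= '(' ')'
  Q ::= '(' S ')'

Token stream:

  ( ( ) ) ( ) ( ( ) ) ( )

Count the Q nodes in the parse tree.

6

[S [Q ( [S [Q ( )]] )] [S [Q ( )] [S [Q ( [S [Q ( )]] )] [S [Q ( )]]]]]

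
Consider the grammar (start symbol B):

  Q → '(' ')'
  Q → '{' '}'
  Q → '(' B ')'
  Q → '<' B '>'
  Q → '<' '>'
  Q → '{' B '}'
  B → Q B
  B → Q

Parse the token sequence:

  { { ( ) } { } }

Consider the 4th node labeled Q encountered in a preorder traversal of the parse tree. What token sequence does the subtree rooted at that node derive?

[B [Q { [B [Q { [B [Q ( )]] }] [B [Q { }]]] }]]

{ }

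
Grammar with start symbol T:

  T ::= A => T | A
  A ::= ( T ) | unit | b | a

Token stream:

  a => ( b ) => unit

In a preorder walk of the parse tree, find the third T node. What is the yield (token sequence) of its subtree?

b

[T [A a] => [T [A ( [T [A b]] )] => [T [A unit]]]]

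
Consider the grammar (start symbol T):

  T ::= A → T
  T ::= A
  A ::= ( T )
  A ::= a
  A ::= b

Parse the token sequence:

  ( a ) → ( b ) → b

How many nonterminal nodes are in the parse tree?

10

[T [A ( [T [A a]] )] → [T [A ( [T [A b]] )] → [T [A b]]]]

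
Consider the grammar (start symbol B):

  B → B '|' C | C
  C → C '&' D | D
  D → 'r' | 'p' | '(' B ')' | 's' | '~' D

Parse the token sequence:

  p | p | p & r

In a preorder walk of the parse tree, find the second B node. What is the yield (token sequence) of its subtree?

p | p

[B [B [B [C [D p]]] | [C [D p]]] | [C [C [D p]] & [D r]]]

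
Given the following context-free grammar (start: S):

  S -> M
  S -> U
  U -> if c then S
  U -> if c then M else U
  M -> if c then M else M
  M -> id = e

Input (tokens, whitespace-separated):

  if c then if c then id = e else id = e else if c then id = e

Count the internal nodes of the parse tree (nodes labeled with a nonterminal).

[S [U if c then [M if c then [M id = e] else [M id = e]] else [U if c then [S [M id = e]]]]]

8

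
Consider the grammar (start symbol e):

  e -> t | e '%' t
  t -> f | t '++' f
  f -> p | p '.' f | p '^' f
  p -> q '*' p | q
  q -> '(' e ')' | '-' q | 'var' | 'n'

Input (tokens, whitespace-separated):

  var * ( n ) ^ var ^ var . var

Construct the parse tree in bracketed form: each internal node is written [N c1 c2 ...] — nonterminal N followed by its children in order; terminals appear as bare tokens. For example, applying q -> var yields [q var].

e
t
f
p ^ f
q * p ^ f
var * p ^ f
var * q ^ f
var * ( e ) ^ f
var * ( t ) ^ f
var * ( f ) ^ f
var * ( p ) ^ f
var * ( q ) ^ f
var * ( n ) ^ f
var * ( n ) ^ p ^ f
var * ( n ) ^ q ^ f
var * ( n ) ^ var ^ f
var * ( n ) ^ var ^ p . f
var * ( n ) ^ var ^ q . f
var * ( n ) ^ var ^ var . f
var * ( n ) ^ var ^ var . p
var * ( n ) ^ var ^ var . q
var * ( n ) ^ var ^ var . var

[e [t [f [p [q var] * [p [q ( [e [t [f [p [q n]]]]] )]]] ^ [f [p [q var]] ^ [f [p [q var]] . [f [p [q var]]]]]]]]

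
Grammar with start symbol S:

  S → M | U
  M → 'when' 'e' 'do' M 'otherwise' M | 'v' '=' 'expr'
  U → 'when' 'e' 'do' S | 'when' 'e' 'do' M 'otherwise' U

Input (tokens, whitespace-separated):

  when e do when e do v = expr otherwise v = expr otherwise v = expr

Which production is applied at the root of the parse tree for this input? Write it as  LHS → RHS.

[S [M when e do [M when e do [M v = expr] otherwise [M v = expr]] otherwise [M v = expr]]]

S → M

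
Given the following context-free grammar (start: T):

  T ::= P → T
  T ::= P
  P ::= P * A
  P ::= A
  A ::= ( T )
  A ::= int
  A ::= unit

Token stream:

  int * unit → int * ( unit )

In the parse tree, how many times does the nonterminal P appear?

[T [P [P [A int]] * [A unit]] → [T [P [P [A int]] * [A ( [T [P [A unit]]] )]]]]

5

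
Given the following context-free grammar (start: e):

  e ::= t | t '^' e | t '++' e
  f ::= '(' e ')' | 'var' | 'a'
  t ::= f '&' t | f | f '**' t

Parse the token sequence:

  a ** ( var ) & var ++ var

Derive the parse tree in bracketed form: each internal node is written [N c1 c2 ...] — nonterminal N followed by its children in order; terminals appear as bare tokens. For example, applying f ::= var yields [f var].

[e [t [f a] ** [t [f ( [e [t [f var]]] )] & [t [f var]]]] ++ [e [t [f var]]]]

e
t ++ e
f ** t ++ e
a ** t ++ e
a ** f & t ++ e
a ** ( e ) & t ++ e
a ** ( t ) & t ++ e
a ** ( f ) & t ++ e
a ** ( var ) & t ++ e
a ** ( var ) & f ++ e
a ** ( var ) & var ++ e
a ** ( var ) & var ++ t
a ** ( var ) & var ++ f
a ** ( var ) & var ++ var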